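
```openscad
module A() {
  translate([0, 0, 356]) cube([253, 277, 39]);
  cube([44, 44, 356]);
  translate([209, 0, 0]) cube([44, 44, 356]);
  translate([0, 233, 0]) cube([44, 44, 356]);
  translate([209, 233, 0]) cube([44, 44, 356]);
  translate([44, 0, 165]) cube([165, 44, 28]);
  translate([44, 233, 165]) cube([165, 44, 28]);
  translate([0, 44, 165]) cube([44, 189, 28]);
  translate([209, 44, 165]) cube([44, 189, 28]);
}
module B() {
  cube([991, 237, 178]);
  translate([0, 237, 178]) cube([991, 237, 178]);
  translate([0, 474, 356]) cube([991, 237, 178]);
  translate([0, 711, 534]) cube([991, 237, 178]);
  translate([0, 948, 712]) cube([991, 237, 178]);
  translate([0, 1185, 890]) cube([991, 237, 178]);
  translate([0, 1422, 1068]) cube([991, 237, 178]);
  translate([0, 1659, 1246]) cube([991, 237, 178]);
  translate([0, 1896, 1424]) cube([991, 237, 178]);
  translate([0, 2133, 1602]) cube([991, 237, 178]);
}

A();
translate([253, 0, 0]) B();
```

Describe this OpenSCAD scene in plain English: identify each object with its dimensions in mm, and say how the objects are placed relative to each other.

A is a four-legged stool. The seat is 253×277 mm, 39 mm thick, top at z = 395 mm. It stands on four square legs, each 44×44 mm in cross-section, from z = 0 to the seat underside, each flush with a corner of the seat. Four stretchers, 44 mm wide and 28 mm tall, connect adjacent legs with their undersides at z = 165 mm, each running between the inner faces of the legs it joins and aligned with the legs' outer faces on the other axis.

B is a straight staircase of 10 solid steps. Each step is 991 mm wide (x), 237 mm deep (y, the going) and 178 mm tall (the rise). The first step rests on the floor; each subsequent step sits one going further in +y and one rise higher in +z, directly behind and above the previous step with no overlap.

The staircase is against the stool's +x side, with their −y faces flush.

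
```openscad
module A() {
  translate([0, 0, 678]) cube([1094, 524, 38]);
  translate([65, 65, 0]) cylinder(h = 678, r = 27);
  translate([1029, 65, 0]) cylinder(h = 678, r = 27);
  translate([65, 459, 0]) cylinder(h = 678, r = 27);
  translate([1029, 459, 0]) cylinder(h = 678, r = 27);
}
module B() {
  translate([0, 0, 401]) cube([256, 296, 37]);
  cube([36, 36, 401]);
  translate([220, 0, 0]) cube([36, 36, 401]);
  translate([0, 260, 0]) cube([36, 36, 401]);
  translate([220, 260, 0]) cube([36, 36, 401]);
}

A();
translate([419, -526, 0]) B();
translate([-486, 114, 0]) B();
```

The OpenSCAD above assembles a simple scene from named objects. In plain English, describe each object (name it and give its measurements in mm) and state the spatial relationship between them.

A is a table with a 1094×524 mm rectangular top, 38 mm thick, top surface at z = 716 mm, supported by four round legs of 54 mm diameter, each leg's bounding box inset 38 mm from the nearest pair of top edges, running from the floor.

B is a four-legged stool. The seat is 256×296 mm, 37 mm thick, top at z = 438 mm. It stands on four square legs, each 36×36 mm in cross-section, from z = 0 to the seat underside, each flush with a corner of the seat.

Two stools sit around the table at the −y, −x sides.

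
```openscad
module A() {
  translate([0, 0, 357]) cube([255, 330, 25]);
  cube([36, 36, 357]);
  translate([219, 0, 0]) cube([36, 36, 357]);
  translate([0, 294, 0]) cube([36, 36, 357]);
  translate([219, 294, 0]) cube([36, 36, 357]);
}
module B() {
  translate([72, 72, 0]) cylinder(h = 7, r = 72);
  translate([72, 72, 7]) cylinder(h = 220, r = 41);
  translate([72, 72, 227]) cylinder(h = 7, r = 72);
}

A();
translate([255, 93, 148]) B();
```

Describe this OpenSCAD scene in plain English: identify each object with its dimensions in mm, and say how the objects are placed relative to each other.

A is a four-legged stool. The seat is 255×330 mm, 25 mm thick, top at z = 382 mm. It stands on four square legs, each 36×36 mm in cross-section, from z = 0 to the seat underside, each flush with a corner of the seat.

B is a spool: two coaxial disc flanges of radius 72 mm and thickness 7 mm, joined by a core cylinder of radius 41 mm and height 220 mm. The lower flange rests on z = 0 and the three cylinders share a vertical axis.

The spool is beside the stool with their tops flush at z = 382.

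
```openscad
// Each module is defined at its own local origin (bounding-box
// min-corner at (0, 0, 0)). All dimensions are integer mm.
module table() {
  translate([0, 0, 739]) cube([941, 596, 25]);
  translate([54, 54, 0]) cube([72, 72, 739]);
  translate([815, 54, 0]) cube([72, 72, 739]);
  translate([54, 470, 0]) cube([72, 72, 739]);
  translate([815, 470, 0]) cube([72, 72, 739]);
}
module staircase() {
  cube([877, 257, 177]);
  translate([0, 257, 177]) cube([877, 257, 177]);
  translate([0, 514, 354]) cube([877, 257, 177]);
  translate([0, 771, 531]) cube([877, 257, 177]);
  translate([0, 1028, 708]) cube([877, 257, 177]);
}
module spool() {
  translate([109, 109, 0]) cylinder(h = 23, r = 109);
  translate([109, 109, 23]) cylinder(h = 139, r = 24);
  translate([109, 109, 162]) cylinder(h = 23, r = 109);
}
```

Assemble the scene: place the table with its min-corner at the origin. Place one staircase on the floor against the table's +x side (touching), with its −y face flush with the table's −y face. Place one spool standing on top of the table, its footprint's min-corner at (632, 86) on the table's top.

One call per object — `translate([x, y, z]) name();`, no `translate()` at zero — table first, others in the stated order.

table();
translate([941, 0, 0]) staircase();
translate([632, 86, 764]) spool();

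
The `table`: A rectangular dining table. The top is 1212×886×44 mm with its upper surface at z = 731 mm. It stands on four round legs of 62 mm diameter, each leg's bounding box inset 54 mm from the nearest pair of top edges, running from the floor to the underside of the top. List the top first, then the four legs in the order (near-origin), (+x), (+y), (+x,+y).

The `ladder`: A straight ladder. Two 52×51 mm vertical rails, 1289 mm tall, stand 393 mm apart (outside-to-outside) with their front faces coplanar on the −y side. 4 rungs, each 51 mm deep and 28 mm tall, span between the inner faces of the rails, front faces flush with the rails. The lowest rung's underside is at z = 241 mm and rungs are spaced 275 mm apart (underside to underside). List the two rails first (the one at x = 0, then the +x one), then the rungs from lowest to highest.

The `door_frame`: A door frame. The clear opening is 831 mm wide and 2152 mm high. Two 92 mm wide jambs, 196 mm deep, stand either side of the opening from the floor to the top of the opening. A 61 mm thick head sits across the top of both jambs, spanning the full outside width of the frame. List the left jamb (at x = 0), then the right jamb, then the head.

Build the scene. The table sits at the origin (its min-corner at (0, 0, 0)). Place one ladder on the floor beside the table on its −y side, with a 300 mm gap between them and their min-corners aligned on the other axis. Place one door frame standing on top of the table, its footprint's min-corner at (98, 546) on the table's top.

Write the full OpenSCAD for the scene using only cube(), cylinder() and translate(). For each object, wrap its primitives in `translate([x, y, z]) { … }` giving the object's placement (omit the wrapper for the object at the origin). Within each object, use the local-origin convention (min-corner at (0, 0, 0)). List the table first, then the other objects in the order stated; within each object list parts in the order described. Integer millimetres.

translate([0, 0, 687]) cube([1212, 886, 44]);
translate([85, 85, 0]) cylinder(h = 687, r = 31);
translate([1127, 85, 0]) cylinder(h = 687, r = 31);
translate([85, 801, 0]) cylinder(h = 687, r = 31);
translate([1127, 801, 0]) cylinder(h = 687, r = 31);
translate([0, -351, 0]) {
  cube([52, 51, 1289]);
  translate([341, 0, 0]) cube([52, 51, 1289]);
  translate([52, 0, 241]) cube([289, 51, 28]);
  translate([52, 0, 516]) cube([289, 51, 28]);
  translate([52, 0, 791]) cube([289, 51, 28]);
  translate([52, 0, 1066]) cube([289, 51, 28]);
}
translate([98, 546, 731]) {
  cube([92, 196, 2152]);
  translate([923, 0, 0]) cube([92, 196, 2152]);
  translate([0, 0, 2152]) cube([1015, 196, 61]);
}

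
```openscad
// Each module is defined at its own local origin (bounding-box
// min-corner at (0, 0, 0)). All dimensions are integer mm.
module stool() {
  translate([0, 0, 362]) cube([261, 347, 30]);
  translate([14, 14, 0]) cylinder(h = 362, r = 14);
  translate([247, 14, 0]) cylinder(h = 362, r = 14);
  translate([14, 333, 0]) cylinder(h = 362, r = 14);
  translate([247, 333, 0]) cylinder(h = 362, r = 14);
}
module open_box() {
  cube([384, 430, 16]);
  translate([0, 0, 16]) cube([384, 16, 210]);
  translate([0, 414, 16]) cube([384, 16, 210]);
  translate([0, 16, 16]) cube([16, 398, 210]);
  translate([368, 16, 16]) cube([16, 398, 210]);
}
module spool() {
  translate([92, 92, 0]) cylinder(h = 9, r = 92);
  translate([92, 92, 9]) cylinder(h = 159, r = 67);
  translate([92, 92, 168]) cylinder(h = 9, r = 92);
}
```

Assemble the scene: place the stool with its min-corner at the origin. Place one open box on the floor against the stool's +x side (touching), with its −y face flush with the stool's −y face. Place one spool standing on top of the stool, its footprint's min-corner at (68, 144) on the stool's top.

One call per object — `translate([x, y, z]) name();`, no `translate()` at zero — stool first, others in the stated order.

stool();
translate([261, 0, 0]) open_box();
translate([68, 144, 392]) spool();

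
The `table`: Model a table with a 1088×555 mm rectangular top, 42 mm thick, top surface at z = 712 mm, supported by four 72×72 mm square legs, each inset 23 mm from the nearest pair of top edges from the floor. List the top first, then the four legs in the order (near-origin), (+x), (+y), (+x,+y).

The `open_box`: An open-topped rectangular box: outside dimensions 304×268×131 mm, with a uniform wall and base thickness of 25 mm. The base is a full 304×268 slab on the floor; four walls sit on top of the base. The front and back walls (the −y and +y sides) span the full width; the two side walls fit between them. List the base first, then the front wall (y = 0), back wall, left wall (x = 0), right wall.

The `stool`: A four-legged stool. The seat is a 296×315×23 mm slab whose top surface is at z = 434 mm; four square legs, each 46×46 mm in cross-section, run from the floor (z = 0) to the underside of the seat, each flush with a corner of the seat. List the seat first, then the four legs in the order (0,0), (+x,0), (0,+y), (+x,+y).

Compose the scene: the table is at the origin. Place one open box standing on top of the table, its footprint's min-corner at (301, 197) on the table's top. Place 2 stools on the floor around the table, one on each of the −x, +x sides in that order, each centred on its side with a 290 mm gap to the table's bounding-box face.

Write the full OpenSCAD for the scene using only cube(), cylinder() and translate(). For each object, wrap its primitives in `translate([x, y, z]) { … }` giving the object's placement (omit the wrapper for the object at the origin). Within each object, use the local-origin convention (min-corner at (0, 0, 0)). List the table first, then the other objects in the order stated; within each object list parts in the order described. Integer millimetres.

translate([0, 0, 670]) cube([1088, 555, 42]);
translate([23, 23, 0]) cube([72, 72, 670]);
translate([993, 23, 0]) cube([72, 72, 670]);
translate([23, 460, 0]) cube([72, 72, 670]);
translate([993, 460, 0]) cube([72, 72, 670]);
translate([301, 197, 712]) {
  cube([304, 268, 25]);
  translate([0, 0, 25]) cube([304, 25, 106]);
  translate([0, 243, 25]) cube([304, 25, 106]);
  translate([0, 25, 25]) cube([25, 218, 106]);
  translate([279, 25, 25]) cube([25, 218, 106]);
}
translate([-586, 120, 0]) {
  translate([0, 0, 411]) cube([296, 315, 23]);
  cube([46, 46, 411]);
  translate([250, 0, 0]) cube([46, 46, 411]);
  translate([0, 269, 0]) cube([46, 46, 411]);
  translate([250, 269, 0]) cube([46, 46, 411]);
}
translate([1378, 120, 0]) {
  translate([0, 0, 411]) cube([296, 315, 23]);
  cube([46, 46, 411]);
  translate([250, 0, 0]) cube([46, 46, 411]);
  translate([0, 269, 0]) cube([46, 46, 411]);
  translate([250, 269, 0]) cube([46, 46, 411]);
}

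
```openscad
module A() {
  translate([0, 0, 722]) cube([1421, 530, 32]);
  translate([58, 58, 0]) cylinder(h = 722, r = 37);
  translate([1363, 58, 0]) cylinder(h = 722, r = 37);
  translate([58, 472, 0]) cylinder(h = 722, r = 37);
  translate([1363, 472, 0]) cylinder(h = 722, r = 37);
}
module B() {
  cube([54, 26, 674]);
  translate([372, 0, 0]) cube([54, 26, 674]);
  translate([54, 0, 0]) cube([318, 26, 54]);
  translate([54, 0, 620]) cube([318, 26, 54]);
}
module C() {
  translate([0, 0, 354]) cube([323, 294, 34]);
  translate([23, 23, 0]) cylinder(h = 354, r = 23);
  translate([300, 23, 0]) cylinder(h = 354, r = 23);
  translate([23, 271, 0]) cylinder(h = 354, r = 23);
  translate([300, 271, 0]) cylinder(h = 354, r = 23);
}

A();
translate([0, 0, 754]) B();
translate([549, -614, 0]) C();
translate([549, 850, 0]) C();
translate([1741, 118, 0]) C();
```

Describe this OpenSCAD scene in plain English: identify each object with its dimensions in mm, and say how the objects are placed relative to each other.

A is a table: top 1421 mm (x) × 530 mm (y), 32 mm thick, upper face at z = 754 mm, on four round legs of 74 mm diameter, each leg's bounding box inset 21 mm from the nearest pair of top edges, running from z = 0 to the bottom of the top.

B is a picture frame with a 318×566 mm rectangular opening (x by z) and a uniform 54 mm border on every side. Frame depth is 26 mm along y. It is built from two vertical stiles running the full outside height and two horizontal rails spanning the gap between the stiles.

C is a four-legged stool. The seat is 323×294 mm, 34 mm thick, top at z = 388 mm. It stands on four round legs, each 46 mm in diameter, from z = 0 to the seat underside, each leg's axis is inset half a diameter from the nearest pair of seat edges (so the leg's bounding box is flush with the corner).

The picture frame is on top of the table. Three stools sit around the table at the −y, +y, +x sides.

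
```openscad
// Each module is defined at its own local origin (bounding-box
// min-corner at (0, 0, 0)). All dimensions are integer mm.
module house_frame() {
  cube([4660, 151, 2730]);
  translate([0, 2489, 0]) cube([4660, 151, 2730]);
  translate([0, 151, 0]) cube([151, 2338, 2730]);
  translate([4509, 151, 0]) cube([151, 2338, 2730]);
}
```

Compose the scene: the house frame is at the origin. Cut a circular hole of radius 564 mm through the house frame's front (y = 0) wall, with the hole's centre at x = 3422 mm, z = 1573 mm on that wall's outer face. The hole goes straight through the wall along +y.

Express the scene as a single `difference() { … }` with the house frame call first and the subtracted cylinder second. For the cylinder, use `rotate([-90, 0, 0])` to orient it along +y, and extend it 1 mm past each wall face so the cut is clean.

difference() {
  house_frame();
  translate([3422, -1, 1573]) rotate([-90, 0, 0]) cylinder(h = 153, r = 564);
}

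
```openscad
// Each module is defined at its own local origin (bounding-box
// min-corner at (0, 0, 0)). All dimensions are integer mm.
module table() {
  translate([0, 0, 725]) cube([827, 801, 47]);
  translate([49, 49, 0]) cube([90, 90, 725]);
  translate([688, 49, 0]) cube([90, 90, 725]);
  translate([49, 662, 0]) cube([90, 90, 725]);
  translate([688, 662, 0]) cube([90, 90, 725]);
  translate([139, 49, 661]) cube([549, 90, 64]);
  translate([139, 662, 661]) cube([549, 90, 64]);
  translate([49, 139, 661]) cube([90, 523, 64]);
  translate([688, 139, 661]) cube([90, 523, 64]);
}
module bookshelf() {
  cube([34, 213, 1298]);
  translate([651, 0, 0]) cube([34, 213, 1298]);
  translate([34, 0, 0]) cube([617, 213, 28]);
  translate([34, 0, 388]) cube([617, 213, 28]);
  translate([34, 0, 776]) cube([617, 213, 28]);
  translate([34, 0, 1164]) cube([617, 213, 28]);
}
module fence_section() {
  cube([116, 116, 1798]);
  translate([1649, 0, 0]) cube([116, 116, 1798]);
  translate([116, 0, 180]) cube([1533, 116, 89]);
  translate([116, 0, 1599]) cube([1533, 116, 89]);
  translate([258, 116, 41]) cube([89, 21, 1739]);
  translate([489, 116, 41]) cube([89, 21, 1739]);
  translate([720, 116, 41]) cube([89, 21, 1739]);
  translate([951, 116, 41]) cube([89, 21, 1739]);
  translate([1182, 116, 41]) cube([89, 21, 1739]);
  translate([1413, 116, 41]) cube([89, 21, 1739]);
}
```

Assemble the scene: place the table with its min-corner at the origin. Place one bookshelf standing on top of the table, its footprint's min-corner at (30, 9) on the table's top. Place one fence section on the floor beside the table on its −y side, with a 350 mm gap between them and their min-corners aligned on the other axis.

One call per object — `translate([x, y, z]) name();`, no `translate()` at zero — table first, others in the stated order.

table();
translate([30, 9, 772]) bookshelf();
translate([0, -487, 0]) fence_section();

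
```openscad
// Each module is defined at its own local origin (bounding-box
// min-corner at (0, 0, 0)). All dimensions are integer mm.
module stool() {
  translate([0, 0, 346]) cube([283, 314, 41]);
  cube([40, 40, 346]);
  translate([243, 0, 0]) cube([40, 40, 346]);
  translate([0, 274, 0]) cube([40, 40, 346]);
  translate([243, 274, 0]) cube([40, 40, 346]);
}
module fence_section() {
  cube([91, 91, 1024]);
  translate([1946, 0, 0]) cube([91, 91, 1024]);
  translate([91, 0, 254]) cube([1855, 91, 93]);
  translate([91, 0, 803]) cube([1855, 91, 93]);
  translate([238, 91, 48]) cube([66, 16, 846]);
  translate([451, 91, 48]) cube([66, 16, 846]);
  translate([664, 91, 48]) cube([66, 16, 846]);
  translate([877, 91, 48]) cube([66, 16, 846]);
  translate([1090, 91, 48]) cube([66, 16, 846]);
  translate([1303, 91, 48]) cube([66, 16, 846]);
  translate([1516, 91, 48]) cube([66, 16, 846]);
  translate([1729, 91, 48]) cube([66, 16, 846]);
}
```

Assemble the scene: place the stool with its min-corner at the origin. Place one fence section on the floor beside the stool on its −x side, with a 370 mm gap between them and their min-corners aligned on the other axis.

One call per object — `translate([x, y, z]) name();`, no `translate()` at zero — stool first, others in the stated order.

stool();
translate([-2407, 0, 0]) fence_section();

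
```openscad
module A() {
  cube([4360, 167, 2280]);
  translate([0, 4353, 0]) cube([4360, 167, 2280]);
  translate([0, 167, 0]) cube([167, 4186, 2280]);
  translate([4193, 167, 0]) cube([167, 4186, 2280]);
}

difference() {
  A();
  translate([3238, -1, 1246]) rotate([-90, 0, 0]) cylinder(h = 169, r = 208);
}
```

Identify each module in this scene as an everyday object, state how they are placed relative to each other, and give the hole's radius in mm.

The subtracted cylinder has r = 208 mm.

A is a house frame. The house frame has a circular hole through its front wall. The hole's radius is 208 mm.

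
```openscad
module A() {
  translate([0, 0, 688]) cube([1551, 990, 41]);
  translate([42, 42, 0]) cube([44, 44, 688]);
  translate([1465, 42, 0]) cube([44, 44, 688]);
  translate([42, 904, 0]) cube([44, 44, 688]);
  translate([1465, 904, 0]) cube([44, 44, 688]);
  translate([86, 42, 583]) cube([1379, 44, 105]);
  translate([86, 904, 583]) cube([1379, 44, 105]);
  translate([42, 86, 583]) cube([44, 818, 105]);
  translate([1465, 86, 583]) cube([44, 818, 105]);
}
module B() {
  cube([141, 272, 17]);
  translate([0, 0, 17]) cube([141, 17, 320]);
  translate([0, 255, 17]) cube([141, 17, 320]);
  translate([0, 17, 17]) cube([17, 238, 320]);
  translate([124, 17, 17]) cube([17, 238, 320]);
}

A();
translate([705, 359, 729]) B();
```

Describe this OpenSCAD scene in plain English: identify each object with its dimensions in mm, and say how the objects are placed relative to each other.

A is a rectangular dining table. The top is 1551×990×41 mm with its upper surface at z = 729 mm. It stands on four 44×44 mm square legs, each inset 42 mm from the nearest pair of top edges, running from the floor to the underside of the top. Four apron rails, 44 mm thick and 105 mm tall, run between adjacent legs with their top edges flush with the underside of the top and their outer faces flush with the legs' outer faces.

B is an open storage box with external size 141×272×337 mm and wall thickness 17 mm (the base is also 17 mm thick). The base covers the whole footprint; the four walls stand on the base, with the y-facing walls full-width and the x-facing walls fitting between their inner faces.

The open box is on top of the table, centred.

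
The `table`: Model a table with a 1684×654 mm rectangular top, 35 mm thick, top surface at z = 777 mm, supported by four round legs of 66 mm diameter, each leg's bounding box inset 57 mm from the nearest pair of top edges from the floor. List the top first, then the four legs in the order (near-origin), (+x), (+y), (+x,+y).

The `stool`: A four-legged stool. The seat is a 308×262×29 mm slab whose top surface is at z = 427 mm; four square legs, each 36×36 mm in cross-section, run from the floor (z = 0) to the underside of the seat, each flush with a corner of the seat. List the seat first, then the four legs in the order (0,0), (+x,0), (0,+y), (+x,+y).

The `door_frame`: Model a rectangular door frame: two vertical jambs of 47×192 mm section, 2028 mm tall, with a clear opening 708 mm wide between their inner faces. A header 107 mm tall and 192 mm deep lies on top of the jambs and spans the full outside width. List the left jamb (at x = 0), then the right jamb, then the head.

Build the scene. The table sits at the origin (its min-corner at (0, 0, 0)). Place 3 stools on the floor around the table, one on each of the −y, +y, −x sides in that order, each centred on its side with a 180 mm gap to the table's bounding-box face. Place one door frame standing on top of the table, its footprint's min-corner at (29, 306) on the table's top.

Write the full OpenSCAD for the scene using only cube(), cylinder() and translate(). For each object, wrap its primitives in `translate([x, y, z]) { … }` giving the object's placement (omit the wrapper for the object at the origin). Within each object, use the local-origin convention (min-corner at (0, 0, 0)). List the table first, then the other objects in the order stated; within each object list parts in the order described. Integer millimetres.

translate([0, 0, 742]) cube([1684, 654, 35]);
translate([90, 90, 0]) cylinder(h = 742, r = 33);
translate([1594, 90, 0]) cylinder(h = 742, r = 33);
translate([90, 564, 0]) cylinder(h = 742, r = 33);
translate([1594, 564, 0]) cylinder(h = 742, r = 33);
translate([688, -442, 0]) {
  translate([0, 0, 398]) cube([308, 262, 29]);
  cube([36, 36, 398]);
  translate([272, 0, 0]) cube([36, 36, 398]);
  translate([0, 226, 0]) cube([36, 36, 398]);
  translate([272, 226, 0]) cube([36, 36, 398]);
}
translate([688, 834, 0]) {
  translate([0, 0, 398]) cube([308, 262, 29]);
  cube([36, 36, 398]);
  translate([272, 0, 0]) cube([36, 36, 398]);
  translate([0, 226, 0]) cube([36, 36, 398]);
  translate([272, 226, 0]) cube([36, 36, 398]);
}
translate([-488, 196, 0]) {
  translate([0, 0, 398]) cube([308, 262, 29]);
  cube([36, 36, 398]);
  translate([272, 0, 0]) cube([36, 36, 398]);
  translate([0, 226, 0]) cube([36, 36, 398]);
  translate([272, 226, 0]) cube([36, 36, 398]);
}
translate([29, 306, 777]) {
  cube([47, 192, 2028]);
  translate([755, 0, 0]) cube([47, 192, 2028]);
  translate([0, 0, 2028]) cube([802, 192, 107]);
}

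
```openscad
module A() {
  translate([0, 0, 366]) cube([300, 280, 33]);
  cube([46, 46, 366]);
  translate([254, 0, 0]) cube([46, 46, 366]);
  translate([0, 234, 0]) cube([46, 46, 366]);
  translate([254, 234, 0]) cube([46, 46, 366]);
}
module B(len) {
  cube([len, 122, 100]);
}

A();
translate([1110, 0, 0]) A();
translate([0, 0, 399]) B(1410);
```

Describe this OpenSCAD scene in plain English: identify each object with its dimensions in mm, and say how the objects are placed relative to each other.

A is a four-legged stool. The seat is 300×280 mm, 33 mm thick, top at z = 399 mm. It stands on four square legs, each 46×46 mm in cross-section, from z = 0 to the seat underside, each flush with a corner of the seat.

B is a rectangular beam 1410 mm long (x), 122 mm deep (y), 100 mm thick (z).

The beam spans the tops of two stools placed 810 mm apart, resting at z = 399 mm.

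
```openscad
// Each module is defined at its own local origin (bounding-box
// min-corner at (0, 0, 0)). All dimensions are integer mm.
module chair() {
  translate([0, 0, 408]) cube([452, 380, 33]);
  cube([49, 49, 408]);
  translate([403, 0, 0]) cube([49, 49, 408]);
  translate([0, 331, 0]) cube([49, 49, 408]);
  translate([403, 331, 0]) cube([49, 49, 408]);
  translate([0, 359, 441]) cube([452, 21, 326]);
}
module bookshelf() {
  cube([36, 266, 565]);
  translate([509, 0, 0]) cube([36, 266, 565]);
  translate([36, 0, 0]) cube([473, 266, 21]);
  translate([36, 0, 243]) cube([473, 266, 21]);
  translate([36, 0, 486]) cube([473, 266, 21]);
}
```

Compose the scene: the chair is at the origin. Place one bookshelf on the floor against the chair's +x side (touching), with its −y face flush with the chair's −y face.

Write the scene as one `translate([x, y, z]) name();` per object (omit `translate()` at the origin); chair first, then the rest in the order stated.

chair();
translate([452, 0, 0]) bookshelf();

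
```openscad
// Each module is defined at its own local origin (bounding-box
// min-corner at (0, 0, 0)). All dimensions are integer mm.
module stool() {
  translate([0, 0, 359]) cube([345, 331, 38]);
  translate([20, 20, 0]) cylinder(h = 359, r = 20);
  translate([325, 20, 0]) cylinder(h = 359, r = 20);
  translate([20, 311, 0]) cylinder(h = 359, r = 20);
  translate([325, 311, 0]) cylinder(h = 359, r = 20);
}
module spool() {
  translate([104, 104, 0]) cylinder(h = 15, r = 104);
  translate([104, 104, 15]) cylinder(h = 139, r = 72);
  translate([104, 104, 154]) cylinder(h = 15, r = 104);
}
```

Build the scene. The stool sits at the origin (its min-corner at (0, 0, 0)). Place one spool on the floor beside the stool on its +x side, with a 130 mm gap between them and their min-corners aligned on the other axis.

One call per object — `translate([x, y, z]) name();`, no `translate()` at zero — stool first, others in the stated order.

stool();
translate([475, 0, 0]) spool();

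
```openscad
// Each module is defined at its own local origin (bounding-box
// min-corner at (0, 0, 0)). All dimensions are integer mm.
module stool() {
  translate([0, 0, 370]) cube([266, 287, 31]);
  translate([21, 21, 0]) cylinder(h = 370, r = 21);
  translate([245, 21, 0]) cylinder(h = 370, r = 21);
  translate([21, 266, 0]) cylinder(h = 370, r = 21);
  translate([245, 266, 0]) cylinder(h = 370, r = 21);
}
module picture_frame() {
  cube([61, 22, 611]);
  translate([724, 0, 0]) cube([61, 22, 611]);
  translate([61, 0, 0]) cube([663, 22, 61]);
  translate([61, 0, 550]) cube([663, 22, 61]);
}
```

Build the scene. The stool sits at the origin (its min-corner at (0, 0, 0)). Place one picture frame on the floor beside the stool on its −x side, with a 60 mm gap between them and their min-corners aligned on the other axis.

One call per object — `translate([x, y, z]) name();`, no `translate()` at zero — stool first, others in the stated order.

stool();
translate([-845, 0, 0]) picture_frame();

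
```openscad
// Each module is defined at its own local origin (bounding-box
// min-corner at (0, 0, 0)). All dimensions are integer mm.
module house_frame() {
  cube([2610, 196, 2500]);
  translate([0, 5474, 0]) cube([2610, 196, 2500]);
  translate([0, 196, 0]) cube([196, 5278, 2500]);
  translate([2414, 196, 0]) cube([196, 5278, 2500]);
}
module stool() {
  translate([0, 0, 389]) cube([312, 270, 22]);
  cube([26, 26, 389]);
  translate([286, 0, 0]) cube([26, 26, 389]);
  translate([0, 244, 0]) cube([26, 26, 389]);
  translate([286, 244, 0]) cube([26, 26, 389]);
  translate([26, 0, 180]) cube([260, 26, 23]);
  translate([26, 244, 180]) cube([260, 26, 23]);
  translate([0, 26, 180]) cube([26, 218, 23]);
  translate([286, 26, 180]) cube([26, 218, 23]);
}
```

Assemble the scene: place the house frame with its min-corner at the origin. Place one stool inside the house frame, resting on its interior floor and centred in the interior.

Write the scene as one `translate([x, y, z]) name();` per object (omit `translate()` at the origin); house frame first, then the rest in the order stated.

house_frame();
translate([1149, 2700, 0]) stool();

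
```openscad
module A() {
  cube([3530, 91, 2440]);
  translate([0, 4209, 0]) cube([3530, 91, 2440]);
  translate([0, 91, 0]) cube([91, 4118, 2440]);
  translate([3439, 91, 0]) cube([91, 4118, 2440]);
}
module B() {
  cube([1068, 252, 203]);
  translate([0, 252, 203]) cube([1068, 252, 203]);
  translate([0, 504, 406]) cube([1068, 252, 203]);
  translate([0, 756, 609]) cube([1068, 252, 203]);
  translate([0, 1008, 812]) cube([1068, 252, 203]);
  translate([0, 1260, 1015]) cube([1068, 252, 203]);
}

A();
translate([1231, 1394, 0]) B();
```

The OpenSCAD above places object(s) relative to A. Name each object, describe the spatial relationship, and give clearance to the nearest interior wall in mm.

A is a house frame. B is a staircase. The staircase sits inside the house frame, centred. The clearance to the nearest interior wall is 1140 mm.

Clearances: x = 1140, y = 1303; minimum 1140 mm.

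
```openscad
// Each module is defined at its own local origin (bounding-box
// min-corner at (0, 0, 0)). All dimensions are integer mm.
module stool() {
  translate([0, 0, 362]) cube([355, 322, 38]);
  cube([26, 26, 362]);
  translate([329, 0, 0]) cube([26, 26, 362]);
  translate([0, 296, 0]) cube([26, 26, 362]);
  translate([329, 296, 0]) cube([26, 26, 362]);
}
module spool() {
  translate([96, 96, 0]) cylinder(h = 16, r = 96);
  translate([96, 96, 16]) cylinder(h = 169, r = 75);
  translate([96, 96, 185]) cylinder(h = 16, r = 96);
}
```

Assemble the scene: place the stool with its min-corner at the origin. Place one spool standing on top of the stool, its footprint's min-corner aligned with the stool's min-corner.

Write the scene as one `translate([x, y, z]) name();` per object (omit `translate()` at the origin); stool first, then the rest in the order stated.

stool();
translate([0, 0, 400]) spool();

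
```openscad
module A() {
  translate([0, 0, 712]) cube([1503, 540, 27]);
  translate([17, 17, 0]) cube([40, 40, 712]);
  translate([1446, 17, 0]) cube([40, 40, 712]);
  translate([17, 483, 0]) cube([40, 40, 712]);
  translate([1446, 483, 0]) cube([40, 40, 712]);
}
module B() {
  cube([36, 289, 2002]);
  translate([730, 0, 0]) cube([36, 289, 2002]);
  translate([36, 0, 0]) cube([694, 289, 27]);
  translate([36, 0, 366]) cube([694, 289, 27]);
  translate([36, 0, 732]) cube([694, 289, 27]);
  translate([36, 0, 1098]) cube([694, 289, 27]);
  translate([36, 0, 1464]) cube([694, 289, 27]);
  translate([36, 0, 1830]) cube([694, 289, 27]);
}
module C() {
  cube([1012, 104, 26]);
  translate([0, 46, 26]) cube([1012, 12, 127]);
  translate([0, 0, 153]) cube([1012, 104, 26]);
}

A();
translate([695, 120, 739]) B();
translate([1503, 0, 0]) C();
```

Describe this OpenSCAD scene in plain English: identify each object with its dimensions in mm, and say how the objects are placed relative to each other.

A is a table with a 1503×540 mm rectangular top, 27 mm thick, top surface at z = 739 mm, supported by four 40×40 mm square legs, each inset 17 mm from the nearest pair of top edges, running from the floor.

B is an open bookshelf. Two side panels, each 36 mm thick, 289 mm deep and 2002 mm tall, stand 766 mm apart (outside-to-outside). Between them sit 6 shelves, each 27 mm thick and 289 mm deep, spanning the full gap between the sides. The bottom shelf rests on the floor (its underside at z = 0) and the clear gap between one shelf's top and the next shelf's underside is 339 mm.

C is an I-beam lying along x, 1012 mm long. Overall section height 179 mm. Two flanges 104 mm wide (y) and 26 mm thick, one on the floor and one at the top; a web 12 mm thick runs between them, centred on the flange width.

The bookshelf is on top of the table. The I-beam is against the table's +x side, with their −y faces flush.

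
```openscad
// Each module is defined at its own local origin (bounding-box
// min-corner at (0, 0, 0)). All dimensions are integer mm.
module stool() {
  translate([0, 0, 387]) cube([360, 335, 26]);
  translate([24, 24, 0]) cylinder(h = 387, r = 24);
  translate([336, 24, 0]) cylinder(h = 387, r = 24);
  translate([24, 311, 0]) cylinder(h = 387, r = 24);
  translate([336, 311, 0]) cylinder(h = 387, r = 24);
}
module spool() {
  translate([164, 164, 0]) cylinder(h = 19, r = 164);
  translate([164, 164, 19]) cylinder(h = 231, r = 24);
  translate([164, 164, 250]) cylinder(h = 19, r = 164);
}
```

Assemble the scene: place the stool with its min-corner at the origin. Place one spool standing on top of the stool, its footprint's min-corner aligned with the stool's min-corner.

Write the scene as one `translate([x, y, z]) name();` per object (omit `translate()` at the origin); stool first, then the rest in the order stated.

stool();
translate([0, 0, 413]) spool();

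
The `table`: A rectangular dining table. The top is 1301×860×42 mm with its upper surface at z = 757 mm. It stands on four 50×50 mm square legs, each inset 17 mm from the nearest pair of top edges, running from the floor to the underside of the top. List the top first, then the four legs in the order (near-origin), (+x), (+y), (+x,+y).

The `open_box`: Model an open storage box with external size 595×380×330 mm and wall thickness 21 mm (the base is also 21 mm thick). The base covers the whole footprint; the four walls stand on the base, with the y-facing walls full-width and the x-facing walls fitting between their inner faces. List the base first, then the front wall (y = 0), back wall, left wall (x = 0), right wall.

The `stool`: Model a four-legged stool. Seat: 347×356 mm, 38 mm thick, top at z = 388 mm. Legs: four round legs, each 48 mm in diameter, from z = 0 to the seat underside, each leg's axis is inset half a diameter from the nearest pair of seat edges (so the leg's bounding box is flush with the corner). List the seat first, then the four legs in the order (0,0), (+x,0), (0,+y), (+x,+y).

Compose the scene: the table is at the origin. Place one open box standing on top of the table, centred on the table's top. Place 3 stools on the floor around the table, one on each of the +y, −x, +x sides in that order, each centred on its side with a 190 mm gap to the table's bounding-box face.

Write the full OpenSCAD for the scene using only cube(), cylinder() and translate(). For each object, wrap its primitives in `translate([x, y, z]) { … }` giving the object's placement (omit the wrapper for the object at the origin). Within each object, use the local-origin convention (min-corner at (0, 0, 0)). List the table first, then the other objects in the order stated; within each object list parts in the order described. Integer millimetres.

translate([0, 0, 715]) cube([1301, 860, 42]);
translate([17, 17, 0]) cube([50, 50, 715]);
translate([1234, 17, 0]) cube([50, 50, 715]);
translate([17, 793, 0]) cube([50, 50, 715]);
translate([1234, 793, 0]) cube([50, 50, 715]);
translate([353, 240, 757]) {
  cube([595, 380, 21]);
  translate([0, 0, 21]) cube([595, 21, 309]);
  translate([0, 359, 21]) cube([595, 21, 309]);
  translate([0, 21, 21]) cube([21, 338, 309]);
  translate([574, 21, 21]) cube([21, 338, 309]);
}
translate([477, 1050, 0]) {
  translate([0, 0, 350]) cube([347, 356, 38]);
  translate([24, 24, 0]) cylinder(h = 350, r = 24);
  translate([323, 24, 0]) cylinder(h = 350, r = 24);
  translate([24, 332, 0]) cylinder(h = 350, r = 24);
  translate([323, 332, 0]) cylinder(h = 350, r = 24);
}
translate([-537, 252, 0]) {
  translate([0, 0, 350]) cube([347, 356, 38]);
  translate([24, 24, 0]) cylinder(h = 350, r = 24);
  translate([323, 24, 0]) cylinder(h = 350, r = 24);
  translate([24, 332, 0]) cylinder(h = 350, r = 24);
  translate([323, 332, 0]) cylinder(h = 350, r = 24);
}
translate([1491, 252, 0]) {
  translate([0, 0, 350]) cube([347, 356, 38]);
  translate([24, 24, 0]) cylinder(h = 350, r = 24);
  translate([323, 24, 0]) cylinder(h = 350, r = 24);
  translate([24, 332, 0]) cylinder(h = 350, r = 24);
  translate([323, 332, 0]) cylinder(h = 350, r = 24);
}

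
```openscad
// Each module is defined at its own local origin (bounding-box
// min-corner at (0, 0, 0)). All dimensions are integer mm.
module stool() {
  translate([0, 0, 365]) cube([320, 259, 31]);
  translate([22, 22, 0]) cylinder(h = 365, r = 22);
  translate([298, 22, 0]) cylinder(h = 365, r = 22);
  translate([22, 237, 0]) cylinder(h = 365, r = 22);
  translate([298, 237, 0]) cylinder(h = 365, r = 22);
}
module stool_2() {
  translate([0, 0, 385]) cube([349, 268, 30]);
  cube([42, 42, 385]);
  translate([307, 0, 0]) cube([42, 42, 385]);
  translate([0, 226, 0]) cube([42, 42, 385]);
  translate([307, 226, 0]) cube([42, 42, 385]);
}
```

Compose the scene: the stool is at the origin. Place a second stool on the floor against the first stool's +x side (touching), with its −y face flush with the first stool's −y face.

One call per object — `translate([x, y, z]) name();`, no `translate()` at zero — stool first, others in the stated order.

stool();
translate([320, 0, 0]) stool_2();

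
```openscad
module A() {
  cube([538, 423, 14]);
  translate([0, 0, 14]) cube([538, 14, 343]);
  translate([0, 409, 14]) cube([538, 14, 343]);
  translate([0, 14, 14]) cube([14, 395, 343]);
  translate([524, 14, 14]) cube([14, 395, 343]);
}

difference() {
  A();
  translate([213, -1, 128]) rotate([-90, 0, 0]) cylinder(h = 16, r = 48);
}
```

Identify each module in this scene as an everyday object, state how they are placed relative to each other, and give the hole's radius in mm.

The subtracted cylinder has r = 48 mm.

A is an open box. The open box has a circular hole through its front wall. The hole's radius is 48 mm.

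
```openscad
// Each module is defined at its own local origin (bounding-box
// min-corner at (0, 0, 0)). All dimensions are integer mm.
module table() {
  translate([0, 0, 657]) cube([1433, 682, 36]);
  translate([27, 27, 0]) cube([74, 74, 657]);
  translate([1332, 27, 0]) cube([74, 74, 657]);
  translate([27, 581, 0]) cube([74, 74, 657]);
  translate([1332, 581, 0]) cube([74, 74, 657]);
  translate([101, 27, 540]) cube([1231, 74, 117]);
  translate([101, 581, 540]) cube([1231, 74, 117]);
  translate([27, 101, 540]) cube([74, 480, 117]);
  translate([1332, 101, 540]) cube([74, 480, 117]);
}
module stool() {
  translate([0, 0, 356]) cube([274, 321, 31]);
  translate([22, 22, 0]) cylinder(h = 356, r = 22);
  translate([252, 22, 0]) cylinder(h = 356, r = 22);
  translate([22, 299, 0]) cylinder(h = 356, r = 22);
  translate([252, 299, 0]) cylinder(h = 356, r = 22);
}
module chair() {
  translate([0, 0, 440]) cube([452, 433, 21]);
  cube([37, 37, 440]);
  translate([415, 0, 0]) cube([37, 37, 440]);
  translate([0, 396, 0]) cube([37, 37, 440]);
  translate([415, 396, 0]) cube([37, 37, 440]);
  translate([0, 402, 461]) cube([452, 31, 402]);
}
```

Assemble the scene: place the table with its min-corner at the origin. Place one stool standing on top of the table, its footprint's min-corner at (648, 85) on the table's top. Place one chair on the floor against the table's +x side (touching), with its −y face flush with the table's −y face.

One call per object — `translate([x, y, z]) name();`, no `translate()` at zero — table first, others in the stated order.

table();
translate([648, 85, 693]) stool();
translate([1433, 0, 0]) chair();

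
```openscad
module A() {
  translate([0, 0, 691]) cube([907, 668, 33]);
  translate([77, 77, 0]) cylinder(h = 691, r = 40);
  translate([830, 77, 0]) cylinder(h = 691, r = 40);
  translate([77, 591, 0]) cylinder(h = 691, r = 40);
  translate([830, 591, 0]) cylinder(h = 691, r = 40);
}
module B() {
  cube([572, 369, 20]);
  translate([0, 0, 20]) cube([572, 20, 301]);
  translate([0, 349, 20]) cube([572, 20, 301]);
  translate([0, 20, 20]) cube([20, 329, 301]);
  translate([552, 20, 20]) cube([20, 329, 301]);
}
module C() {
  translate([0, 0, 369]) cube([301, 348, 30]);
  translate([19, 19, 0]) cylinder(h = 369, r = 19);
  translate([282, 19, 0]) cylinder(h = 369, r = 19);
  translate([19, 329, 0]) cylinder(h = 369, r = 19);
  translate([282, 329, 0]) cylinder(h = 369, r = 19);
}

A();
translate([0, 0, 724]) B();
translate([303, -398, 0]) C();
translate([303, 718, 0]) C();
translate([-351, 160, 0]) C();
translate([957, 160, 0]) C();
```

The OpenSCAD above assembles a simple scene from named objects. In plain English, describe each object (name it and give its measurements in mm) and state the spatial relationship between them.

A is a table: top 907 mm (x) × 668 mm (y), 33 mm thick, upper face at z = 724 mm, on four round legs of 80 mm diameter, each leg's bounding box inset 37 mm from the nearest pair of top edges, running from z = 0 to the bottom of the top.

B is an open-topped rectangular box: outside dimensions 572×369×321 mm, with a uniform wall and base thickness of 20 mm. The base is a full 572×369 slab on the floor; four walls sit on top of the base. The front and back walls (the −y and +y sides) span the full width; the two side walls fit between them.

C is a simple wooden stool: a rectangular seat 301 mm (x) by 348 mm (y), 30 mm thick, top face at z = 399 mm, on four round legs, each 38 mm in diameter. The legs rest on z = 0, each leg's axis is inset half a diameter from the nearest pair of seat edges (so the leg's bounding box is flush with the corner).

The open box is on top of the table. Four stools sit around the table at the −y, +y, −x, +x sides.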